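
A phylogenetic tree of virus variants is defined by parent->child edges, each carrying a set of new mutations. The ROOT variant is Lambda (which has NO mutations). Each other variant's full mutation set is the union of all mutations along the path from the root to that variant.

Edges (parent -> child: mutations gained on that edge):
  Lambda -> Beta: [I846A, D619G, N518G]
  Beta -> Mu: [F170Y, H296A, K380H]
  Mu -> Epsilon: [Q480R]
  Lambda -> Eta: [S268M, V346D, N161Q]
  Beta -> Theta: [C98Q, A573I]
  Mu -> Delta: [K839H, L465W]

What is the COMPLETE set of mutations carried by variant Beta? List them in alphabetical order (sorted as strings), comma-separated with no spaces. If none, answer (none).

Answer: D619G,I846A,N518G

Derivation:
At Lambda: gained [] -> total []
At Beta: gained ['I846A', 'D619G', 'N518G'] -> total ['D619G', 'I846A', 'N518G']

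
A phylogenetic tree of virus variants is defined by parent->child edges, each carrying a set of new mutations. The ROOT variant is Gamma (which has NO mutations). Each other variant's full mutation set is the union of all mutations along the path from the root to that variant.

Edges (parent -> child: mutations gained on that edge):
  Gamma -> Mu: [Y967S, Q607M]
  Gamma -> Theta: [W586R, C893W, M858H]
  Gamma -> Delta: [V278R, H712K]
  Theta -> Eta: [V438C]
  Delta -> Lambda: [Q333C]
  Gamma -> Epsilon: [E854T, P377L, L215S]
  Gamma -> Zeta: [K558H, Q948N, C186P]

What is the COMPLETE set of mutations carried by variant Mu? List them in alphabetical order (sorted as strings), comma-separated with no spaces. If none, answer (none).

At Gamma: gained [] -> total []
At Mu: gained ['Y967S', 'Q607M'] -> total ['Q607M', 'Y967S']

Answer: Q607M,Y967S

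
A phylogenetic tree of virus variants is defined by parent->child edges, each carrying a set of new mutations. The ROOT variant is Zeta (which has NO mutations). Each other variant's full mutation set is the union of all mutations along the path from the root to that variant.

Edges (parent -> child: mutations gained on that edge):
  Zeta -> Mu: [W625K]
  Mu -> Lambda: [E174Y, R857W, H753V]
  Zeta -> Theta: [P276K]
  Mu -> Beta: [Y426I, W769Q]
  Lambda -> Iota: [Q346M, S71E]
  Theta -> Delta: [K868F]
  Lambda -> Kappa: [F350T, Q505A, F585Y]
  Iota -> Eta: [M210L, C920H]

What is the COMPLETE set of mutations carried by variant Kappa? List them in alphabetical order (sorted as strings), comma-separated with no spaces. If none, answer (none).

At Zeta: gained [] -> total []
At Mu: gained ['W625K'] -> total ['W625K']
At Lambda: gained ['E174Y', 'R857W', 'H753V'] -> total ['E174Y', 'H753V', 'R857W', 'W625K']
At Kappa: gained ['F350T', 'Q505A', 'F585Y'] -> total ['E174Y', 'F350T', 'F585Y', 'H753V', 'Q505A', 'R857W', 'W625K']

Answer: E174Y,F350T,F585Y,H753V,Q505A,R857W,W625K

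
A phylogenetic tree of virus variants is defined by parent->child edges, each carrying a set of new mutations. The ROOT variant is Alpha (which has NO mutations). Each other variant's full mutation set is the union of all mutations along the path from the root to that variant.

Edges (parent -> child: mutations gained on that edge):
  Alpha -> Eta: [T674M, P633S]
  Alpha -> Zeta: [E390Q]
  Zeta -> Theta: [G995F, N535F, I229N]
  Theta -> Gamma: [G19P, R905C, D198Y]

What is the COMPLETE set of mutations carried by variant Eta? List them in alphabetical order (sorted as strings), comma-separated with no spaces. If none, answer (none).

At Alpha: gained [] -> total []
At Eta: gained ['T674M', 'P633S'] -> total ['P633S', 'T674M']

Answer: P633S,T674M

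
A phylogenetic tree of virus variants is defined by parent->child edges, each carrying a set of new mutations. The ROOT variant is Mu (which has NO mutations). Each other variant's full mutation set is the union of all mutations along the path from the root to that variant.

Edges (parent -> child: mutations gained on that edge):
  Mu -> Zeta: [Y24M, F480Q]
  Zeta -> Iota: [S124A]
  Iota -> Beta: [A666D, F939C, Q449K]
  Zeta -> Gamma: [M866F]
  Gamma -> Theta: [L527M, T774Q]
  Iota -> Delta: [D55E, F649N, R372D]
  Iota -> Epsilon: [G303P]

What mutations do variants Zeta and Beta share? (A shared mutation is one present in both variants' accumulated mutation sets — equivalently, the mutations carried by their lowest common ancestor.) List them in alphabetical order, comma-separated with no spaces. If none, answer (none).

Answer: F480Q,Y24M

Derivation:
Accumulating mutations along path to Zeta:
  At Mu: gained [] -> total []
  At Zeta: gained ['Y24M', 'F480Q'] -> total ['F480Q', 'Y24M']
Mutations(Zeta) = ['F480Q', 'Y24M']
Accumulating mutations along path to Beta:
  At Mu: gained [] -> total []
  At Zeta: gained ['Y24M', 'F480Q'] -> total ['F480Q', 'Y24M']
  At Iota: gained ['S124A'] -> total ['F480Q', 'S124A', 'Y24M']
  At Beta: gained ['A666D', 'F939C', 'Q449K'] -> total ['A666D', 'F480Q', 'F939C', 'Q449K', 'S124A', 'Y24M']
Mutations(Beta) = ['A666D', 'F480Q', 'F939C', 'Q449K', 'S124A', 'Y24M']
Intersection: ['F480Q', 'Y24M'] ∩ ['A666D', 'F480Q', 'F939C', 'Q449K', 'S124A', 'Y24M'] = ['F480Q', 'Y24M']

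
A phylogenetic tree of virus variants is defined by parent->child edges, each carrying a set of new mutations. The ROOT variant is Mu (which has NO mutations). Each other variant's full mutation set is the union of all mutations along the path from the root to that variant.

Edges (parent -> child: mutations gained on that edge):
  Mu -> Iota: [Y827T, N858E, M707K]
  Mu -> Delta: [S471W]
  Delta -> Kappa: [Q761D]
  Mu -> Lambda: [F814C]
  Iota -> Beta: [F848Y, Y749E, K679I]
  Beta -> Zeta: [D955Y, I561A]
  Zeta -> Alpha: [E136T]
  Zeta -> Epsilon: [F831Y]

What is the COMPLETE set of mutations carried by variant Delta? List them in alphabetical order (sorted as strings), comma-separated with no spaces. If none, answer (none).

At Mu: gained [] -> total []
At Delta: gained ['S471W'] -> total ['S471W']

Answer: S471W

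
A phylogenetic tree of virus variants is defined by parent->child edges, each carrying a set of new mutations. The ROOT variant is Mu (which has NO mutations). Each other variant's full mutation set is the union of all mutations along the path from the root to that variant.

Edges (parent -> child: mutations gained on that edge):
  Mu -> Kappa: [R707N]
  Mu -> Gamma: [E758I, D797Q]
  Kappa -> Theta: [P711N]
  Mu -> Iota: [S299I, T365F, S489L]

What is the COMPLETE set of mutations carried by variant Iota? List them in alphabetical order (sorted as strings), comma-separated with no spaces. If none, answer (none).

At Mu: gained [] -> total []
At Iota: gained ['S299I', 'T365F', 'S489L'] -> total ['S299I', 'S489L', 'T365F']

Answer: S299I,S489L,T365F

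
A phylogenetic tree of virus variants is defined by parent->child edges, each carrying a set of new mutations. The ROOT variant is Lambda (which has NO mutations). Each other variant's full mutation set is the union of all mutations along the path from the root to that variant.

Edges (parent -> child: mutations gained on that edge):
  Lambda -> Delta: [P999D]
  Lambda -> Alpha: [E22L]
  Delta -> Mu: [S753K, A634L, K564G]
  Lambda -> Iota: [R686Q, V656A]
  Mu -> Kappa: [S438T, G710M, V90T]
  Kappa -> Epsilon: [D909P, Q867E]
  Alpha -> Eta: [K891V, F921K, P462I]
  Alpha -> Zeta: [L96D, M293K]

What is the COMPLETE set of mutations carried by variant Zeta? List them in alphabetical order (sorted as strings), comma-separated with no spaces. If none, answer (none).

At Lambda: gained [] -> total []
At Alpha: gained ['E22L'] -> total ['E22L']
At Zeta: gained ['L96D', 'M293K'] -> total ['E22L', 'L96D', 'M293K']

Answer: E22L,L96D,M293K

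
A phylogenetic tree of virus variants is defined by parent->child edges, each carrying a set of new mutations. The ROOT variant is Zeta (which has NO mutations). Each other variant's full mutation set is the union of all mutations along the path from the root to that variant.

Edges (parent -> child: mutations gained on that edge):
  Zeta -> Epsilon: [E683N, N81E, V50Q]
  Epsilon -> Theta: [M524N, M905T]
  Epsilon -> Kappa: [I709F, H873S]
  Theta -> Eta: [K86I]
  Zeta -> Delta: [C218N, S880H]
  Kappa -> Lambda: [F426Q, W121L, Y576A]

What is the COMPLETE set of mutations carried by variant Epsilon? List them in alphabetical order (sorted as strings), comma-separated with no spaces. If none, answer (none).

Answer: E683N,N81E,V50Q

Derivation:
At Zeta: gained [] -> total []
At Epsilon: gained ['E683N', 'N81E', 'V50Q'] -> total ['E683N', 'N81E', 'V50Q']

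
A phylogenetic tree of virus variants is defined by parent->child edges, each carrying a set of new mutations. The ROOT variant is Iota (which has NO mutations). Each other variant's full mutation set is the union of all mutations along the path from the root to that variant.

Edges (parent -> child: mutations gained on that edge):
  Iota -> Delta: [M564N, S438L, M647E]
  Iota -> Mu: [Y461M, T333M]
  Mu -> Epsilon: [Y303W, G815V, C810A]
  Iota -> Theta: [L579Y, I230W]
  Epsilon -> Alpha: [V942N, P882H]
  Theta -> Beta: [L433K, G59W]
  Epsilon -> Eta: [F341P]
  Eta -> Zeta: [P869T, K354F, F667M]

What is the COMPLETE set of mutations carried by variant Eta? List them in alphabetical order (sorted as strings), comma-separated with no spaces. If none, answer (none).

At Iota: gained [] -> total []
At Mu: gained ['Y461M', 'T333M'] -> total ['T333M', 'Y461M']
At Epsilon: gained ['Y303W', 'G815V', 'C810A'] -> total ['C810A', 'G815V', 'T333M', 'Y303W', 'Y461M']
At Eta: gained ['F341P'] -> total ['C810A', 'F341P', 'G815V', 'T333M', 'Y303W', 'Y461M']

Answer: C810A,F341P,G815V,T333M,Y303W,Y461M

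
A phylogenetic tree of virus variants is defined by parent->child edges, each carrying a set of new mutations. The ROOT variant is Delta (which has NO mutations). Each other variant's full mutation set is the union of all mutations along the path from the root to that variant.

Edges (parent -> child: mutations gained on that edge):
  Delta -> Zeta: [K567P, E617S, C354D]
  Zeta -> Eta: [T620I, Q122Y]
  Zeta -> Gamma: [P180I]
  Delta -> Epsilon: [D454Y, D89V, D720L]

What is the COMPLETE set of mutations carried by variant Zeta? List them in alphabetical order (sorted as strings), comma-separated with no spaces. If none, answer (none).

At Delta: gained [] -> total []
At Zeta: gained ['K567P', 'E617S', 'C354D'] -> total ['C354D', 'E617S', 'K567P']

Answer: C354D,E617S,K567P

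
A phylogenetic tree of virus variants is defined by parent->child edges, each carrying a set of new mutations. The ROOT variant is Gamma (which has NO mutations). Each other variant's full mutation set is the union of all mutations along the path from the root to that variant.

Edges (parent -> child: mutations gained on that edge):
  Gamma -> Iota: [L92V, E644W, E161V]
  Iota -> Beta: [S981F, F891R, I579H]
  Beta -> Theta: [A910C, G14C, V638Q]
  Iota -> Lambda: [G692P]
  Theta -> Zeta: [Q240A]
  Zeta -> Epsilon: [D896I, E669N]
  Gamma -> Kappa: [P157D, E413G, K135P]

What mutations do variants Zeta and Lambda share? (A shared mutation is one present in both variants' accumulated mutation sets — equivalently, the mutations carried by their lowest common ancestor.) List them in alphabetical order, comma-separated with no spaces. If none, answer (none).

Accumulating mutations along path to Zeta:
  At Gamma: gained [] -> total []
  At Iota: gained ['L92V', 'E644W', 'E161V'] -> total ['E161V', 'E644W', 'L92V']
  At Beta: gained ['S981F', 'F891R', 'I579H'] -> total ['E161V', 'E644W', 'F891R', 'I579H', 'L92V', 'S981F']
  At Theta: gained ['A910C', 'G14C', 'V638Q'] -> total ['A910C', 'E161V', 'E644W', 'F891R', 'G14C', 'I579H', 'L92V', 'S981F', 'V638Q']
  At Zeta: gained ['Q240A'] -> total ['A910C', 'E161V', 'E644W', 'F891R', 'G14C', 'I579H', 'L92V', 'Q240A', 'S981F', 'V638Q']
Mutations(Zeta) = ['A910C', 'E161V', 'E644W', 'F891R', 'G14C', 'I579H', 'L92V', 'Q240A', 'S981F', 'V638Q']
Accumulating mutations along path to Lambda:
  At Gamma: gained [] -> total []
  At Iota: gained ['L92V', 'E644W', 'E161V'] -> total ['E161V', 'E644W', 'L92V']
  At Lambda: gained ['G692P'] -> total ['E161V', 'E644W', 'G692P', 'L92V']
Mutations(Lambda) = ['E161V', 'E644W', 'G692P', 'L92V']
Intersection: ['A910C', 'E161V', 'E644W', 'F891R', 'G14C', 'I579H', 'L92V', 'Q240A', 'S981F', 'V638Q'] ∩ ['E161V', 'E644W', 'G692P', 'L92V'] = ['E161V', 'E644W', 'L92V']

Answer: E161V,E644W,L92V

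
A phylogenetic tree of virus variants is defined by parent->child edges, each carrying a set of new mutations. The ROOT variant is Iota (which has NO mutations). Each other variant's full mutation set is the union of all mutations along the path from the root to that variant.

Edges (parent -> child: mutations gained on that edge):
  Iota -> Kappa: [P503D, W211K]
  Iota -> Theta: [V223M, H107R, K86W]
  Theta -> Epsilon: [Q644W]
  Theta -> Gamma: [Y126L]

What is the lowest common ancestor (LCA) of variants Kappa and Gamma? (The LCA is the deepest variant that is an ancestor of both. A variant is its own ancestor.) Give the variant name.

Path from root to Kappa: Iota -> Kappa
  ancestors of Kappa: {Iota, Kappa}
Path from root to Gamma: Iota -> Theta -> Gamma
  ancestors of Gamma: {Iota, Theta, Gamma}
Common ancestors: {Iota}
Walk up from Gamma: Gamma (not in ancestors of Kappa), Theta (not in ancestors of Kappa), Iota (in ancestors of Kappa)
Deepest common ancestor (LCA) = Iota

Answer: Iota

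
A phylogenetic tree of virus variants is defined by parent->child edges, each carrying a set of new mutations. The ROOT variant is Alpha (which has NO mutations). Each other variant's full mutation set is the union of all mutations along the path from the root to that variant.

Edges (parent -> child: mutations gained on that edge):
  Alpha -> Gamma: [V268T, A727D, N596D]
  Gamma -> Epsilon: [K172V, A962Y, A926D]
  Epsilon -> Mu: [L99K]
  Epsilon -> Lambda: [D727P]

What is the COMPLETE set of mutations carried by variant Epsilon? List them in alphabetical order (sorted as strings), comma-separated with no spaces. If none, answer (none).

Answer: A727D,A926D,A962Y,K172V,N596D,V268T

Derivation:
At Alpha: gained [] -> total []
At Gamma: gained ['V268T', 'A727D', 'N596D'] -> total ['A727D', 'N596D', 'V268T']
At Epsilon: gained ['K172V', 'A962Y', 'A926D'] -> total ['A727D', 'A926D', 'A962Y', 'K172V', 'N596D', 'V268T']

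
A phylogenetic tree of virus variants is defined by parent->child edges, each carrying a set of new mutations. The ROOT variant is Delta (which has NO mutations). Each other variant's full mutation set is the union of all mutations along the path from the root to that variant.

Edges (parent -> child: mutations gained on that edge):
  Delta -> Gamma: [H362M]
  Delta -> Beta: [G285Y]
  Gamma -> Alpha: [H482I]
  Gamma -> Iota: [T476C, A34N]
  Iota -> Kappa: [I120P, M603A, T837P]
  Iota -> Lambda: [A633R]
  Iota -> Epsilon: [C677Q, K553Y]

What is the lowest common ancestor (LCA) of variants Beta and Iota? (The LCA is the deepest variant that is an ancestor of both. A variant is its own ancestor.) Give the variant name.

Path from root to Beta: Delta -> Beta
  ancestors of Beta: {Delta, Beta}
Path from root to Iota: Delta -> Gamma -> Iota
  ancestors of Iota: {Delta, Gamma, Iota}
Common ancestors: {Delta}
Walk up from Iota: Iota (not in ancestors of Beta), Gamma (not in ancestors of Beta), Delta (in ancestors of Beta)
Deepest common ancestor (LCA) = Delta

Answer: Delta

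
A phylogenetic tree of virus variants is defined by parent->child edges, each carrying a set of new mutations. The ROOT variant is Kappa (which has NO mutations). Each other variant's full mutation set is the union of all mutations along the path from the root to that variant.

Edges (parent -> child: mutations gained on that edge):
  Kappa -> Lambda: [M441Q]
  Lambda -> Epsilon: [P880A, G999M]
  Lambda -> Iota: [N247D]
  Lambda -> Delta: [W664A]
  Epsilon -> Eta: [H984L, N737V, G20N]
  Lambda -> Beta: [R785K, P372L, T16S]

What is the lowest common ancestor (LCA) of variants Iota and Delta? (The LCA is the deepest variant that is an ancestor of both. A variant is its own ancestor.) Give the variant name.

Path from root to Iota: Kappa -> Lambda -> Iota
  ancestors of Iota: {Kappa, Lambda, Iota}
Path from root to Delta: Kappa -> Lambda -> Delta
  ancestors of Delta: {Kappa, Lambda, Delta}
Common ancestors: {Kappa, Lambda}
Walk up from Delta: Delta (not in ancestors of Iota), Lambda (in ancestors of Iota), Kappa (in ancestors of Iota)
Deepest common ancestor (LCA) = Lambda

Answer: Lambda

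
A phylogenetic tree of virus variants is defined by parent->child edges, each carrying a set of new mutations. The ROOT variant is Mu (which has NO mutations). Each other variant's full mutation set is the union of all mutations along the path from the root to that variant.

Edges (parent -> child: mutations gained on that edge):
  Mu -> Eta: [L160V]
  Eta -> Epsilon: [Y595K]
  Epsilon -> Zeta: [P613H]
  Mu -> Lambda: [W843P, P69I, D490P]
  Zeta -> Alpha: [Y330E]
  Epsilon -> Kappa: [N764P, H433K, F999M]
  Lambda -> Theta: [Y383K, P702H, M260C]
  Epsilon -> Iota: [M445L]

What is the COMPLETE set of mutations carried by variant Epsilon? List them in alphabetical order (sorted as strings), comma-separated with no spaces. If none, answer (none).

At Mu: gained [] -> total []
At Eta: gained ['L160V'] -> total ['L160V']
At Epsilon: gained ['Y595K'] -> total ['L160V', 'Y595K']

Answer: L160V,Y595K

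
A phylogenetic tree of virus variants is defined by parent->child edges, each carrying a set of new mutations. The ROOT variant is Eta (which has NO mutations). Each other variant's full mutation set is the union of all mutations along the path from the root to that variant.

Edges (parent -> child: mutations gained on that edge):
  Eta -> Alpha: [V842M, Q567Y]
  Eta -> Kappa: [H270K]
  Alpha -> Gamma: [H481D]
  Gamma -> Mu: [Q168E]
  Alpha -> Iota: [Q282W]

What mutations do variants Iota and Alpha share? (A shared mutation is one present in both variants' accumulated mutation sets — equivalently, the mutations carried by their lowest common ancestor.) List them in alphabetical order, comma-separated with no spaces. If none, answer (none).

Answer: Q567Y,V842M

Derivation:
Accumulating mutations along path to Iota:
  At Eta: gained [] -> total []
  At Alpha: gained ['V842M', 'Q567Y'] -> total ['Q567Y', 'V842M']
  At Iota: gained ['Q282W'] -> total ['Q282W', 'Q567Y', 'V842M']
Mutations(Iota) = ['Q282W', 'Q567Y', 'V842M']
Accumulating mutations along path to Alpha:
  At Eta: gained [] -> total []
  At Alpha: gained ['V842M', 'Q567Y'] -> total ['Q567Y', 'V842M']
Mutations(Alpha) = ['Q567Y', 'V842M']
Intersection: ['Q282W', 'Q567Y', 'V842M'] ∩ ['Q567Y', 'V842M'] = ['Q567Y', 'V842M']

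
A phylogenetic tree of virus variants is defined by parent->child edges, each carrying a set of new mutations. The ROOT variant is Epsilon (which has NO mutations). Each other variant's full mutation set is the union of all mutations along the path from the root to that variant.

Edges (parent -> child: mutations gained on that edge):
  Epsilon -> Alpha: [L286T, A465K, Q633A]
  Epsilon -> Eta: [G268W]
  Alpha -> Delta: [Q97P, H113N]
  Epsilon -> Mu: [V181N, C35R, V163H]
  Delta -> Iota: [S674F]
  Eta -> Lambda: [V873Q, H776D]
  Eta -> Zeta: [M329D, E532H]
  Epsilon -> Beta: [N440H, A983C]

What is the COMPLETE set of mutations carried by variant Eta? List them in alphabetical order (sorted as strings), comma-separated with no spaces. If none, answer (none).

At Epsilon: gained [] -> total []
At Eta: gained ['G268W'] -> total ['G268W']

Answer: G268W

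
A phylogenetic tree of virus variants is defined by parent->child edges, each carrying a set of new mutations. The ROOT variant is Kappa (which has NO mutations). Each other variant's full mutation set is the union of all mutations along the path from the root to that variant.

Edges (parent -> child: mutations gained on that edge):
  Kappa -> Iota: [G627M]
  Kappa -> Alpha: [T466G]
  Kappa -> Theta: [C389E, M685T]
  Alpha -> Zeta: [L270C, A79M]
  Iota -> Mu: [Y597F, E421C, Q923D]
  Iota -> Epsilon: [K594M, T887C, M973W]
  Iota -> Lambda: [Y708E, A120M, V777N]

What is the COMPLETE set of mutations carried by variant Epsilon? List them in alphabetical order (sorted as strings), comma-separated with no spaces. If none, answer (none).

At Kappa: gained [] -> total []
At Iota: gained ['G627M'] -> total ['G627M']
At Epsilon: gained ['K594M', 'T887C', 'M973W'] -> total ['G627M', 'K594M', 'M973W', 'T887C']

Answer: G627M,K594M,M973W,T887C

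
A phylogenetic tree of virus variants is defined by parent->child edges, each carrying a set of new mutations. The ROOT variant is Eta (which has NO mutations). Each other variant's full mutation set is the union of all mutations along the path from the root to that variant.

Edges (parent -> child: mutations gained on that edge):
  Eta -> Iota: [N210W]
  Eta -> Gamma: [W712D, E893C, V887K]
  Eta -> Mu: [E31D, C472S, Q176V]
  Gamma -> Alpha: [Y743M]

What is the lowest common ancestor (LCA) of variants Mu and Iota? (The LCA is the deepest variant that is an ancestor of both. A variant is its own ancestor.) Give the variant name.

Path from root to Mu: Eta -> Mu
  ancestors of Mu: {Eta, Mu}
Path from root to Iota: Eta -> Iota
  ancestors of Iota: {Eta, Iota}
Common ancestors: {Eta}
Walk up from Iota: Iota (not in ancestors of Mu), Eta (in ancestors of Mu)
Deepest common ancestor (LCA) = Eta

Answer: Eta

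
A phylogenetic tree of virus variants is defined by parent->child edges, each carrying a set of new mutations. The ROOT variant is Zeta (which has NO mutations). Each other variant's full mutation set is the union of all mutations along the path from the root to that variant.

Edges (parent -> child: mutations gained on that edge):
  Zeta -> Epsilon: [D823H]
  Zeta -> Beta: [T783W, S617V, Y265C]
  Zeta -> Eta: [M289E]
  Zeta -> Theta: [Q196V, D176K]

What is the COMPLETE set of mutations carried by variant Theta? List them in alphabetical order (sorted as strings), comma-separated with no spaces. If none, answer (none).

Answer: D176K,Q196V

Derivation:
At Zeta: gained [] -> total []
At Theta: gained ['Q196V', 'D176K'] -> total ['D176K', 'Q196V']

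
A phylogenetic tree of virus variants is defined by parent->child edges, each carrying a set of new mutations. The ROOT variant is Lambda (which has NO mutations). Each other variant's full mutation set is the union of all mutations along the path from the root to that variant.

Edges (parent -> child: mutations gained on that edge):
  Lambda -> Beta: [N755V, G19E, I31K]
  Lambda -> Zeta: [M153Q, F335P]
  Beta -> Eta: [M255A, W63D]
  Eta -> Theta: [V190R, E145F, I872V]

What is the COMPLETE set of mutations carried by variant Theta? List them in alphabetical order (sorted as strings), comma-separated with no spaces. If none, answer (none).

Answer: E145F,G19E,I31K,I872V,M255A,N755V,V190R,W63D

Derivation:
At Lambda: gained [] -> total []
At Beta: gained ['N755V', 'G19E', 'I31K'] -> total ['G19E', 'I31K', 'N755V']
At Eta: gained ['M255A', 'W63D'] -> total ['G19E', 'I31K', 'M255A', 'N755V', 'W63D']
At Theta: gained ['V190R', 'E145F', 'I872V'] -> total ['E145F', 'G19E', 'I31K', 'I872V', 'M255A', 'N755V', 'V190R', 'W63D']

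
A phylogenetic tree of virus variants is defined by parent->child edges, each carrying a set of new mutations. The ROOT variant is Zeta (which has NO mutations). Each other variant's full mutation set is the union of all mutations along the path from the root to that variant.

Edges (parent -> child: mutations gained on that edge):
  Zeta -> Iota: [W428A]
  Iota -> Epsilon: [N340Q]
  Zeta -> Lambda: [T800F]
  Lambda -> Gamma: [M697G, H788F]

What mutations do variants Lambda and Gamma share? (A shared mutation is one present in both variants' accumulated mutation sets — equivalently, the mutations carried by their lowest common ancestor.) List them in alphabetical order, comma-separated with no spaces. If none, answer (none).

Accumulating mutations along path to Lambda:
  At Zeta: gained [] -> total []
  At Lambda: gained ['T800F'] -> total ['T800F']
Mutations(Lambda) = ['T800F']
Accumulating mutations along path to Gamma:
  At Zeta: gained [] -> total []
  At Lambda: gained ['T800F'] -> total ['T800F']
  At Gamma: gained ['M697G', 'H788F'] -> total ['H788F', 'M697G', 'T800F']
Mutations(Gamma) = ['H788F', 'M697G', 'T800F']
Intersection: ['T800F'] ∩ ['H788F', 'M697G', 'T800F'] = ['T800F']

Answer: T800F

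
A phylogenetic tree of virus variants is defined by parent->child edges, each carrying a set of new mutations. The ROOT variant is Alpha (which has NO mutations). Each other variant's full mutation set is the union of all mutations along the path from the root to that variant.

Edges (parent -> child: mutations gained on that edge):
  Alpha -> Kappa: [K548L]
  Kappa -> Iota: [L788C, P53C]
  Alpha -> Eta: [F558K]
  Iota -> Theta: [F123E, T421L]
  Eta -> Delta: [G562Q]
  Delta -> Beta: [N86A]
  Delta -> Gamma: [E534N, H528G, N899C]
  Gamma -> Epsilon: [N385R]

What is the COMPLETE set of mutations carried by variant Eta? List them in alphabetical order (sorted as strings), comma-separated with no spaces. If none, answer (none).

At Alpha: gained [] -> total []
At Eta: gained ['F558K'] -> total ['F558K']

Answer: F558K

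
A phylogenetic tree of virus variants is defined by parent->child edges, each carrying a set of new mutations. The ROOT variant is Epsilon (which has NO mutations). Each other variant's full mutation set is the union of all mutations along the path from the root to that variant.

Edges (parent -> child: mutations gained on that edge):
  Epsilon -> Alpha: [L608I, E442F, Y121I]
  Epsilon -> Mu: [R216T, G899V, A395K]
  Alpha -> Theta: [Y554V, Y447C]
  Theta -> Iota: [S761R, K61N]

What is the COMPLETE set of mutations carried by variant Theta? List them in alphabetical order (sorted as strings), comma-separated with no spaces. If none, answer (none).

At Epsilon: gained [] -> total []
At Alpha: gained ['L608I', 'E442F', 'Y121I'] -> total ['E442F', 'L608I', 'Y121I']
At Theta: gained ['Y554V', 'Y447C'] -> total ['E442F', 'L608I', 'Y121I', 'Y447C', 'Y554V']

Answer: E442F,L608I,Y121I,Y447C,Y554V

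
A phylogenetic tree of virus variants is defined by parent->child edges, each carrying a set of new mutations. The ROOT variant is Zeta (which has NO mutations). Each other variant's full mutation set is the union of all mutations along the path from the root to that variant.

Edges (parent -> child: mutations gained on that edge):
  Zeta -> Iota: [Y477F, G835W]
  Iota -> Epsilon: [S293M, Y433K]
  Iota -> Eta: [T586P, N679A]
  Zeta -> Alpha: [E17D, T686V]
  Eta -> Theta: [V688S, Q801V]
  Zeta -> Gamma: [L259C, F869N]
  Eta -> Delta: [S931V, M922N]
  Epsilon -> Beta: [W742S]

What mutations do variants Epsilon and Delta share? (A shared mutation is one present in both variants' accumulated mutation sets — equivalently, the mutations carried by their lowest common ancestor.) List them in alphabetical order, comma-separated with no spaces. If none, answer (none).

Accumulating mutations along path to Epsilon:
  At Zeta: gained [] -> total []
  At Iota: gained ['Y477F', 'G835W'] -> total ['G835W', 'Y477F']
  At Epsilon: gained ['S293M', 'Y433K'] -> total ['G835W', 'S293M', 'Y433K', 'Y477F']
Mutations(Epsilon) = ['G835W', 'S293M', 'Y433K', 'Y477F']
Accumulating mutations along path to Delta:
  At Zeta: gained [] -> total []
  At Iota: gained ['Y477F', 'G835W'] -> total ['G835W', 'Y477F']
  At Eta: gained ['T586P', 'N679A'] -> total ['G835W', 'N679A', 'T586P', 'Y477F']
  At Delta: gained ['S931V', 'M922N'] -> total ['G835W', 'M922N', 'N679A', 'S931V', 'T586P', 'Y477F']
Mutations(Delta) = ['G835W', 'M922N', 'N679A', 'S931V', 'T586P', 'Y477F']
Intersection: ['G835W', 'S293M', 'Y433K', 'Y477F'] ∩ ['G835W', 'M922N', 'N679A', 'S931V', 'T586P', 'Y477F'] = ['G835W', 'Y477F']

Answer: G835W,Y477F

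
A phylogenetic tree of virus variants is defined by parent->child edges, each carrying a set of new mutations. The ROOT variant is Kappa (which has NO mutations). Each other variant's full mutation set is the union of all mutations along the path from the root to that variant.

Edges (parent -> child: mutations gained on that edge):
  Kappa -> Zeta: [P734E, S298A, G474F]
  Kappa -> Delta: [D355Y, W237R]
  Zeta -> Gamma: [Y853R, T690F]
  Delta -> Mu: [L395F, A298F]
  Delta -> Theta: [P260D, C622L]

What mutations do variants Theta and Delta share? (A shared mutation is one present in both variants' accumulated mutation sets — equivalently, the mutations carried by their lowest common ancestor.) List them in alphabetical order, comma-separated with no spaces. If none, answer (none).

Answer: D355Y,W237R

Derivation:
Accumulating mutations along path to Theta:
  At Kappa: gained [] -> total []
  At Delta: gained ['D355Y', 'W237R'] -> total ['D355Y', 'W237R']
  At Theta: gained ['P260D', 'C622L'] -> total ['C622L', 'D355Y', 'P260D', 'W237R']
Mutations(Theta) = ['C622L', 'D355Y', 'P260D', 'W237R']
Accumulating mutations along path to Delta:
  At Kappa: gained [] -> total []
  At Delta: gained ['D355Y', 'W237R'] -> total ['D355Y', 'W237R']
Mutations(Delta) = ['D355Y', 'W237R']
Intersection: ['C622L', 'D355Y', 'P260D', 'W237R'] ∩ ['D355Y', 'W237R'] = ['D355Y', 'W237R']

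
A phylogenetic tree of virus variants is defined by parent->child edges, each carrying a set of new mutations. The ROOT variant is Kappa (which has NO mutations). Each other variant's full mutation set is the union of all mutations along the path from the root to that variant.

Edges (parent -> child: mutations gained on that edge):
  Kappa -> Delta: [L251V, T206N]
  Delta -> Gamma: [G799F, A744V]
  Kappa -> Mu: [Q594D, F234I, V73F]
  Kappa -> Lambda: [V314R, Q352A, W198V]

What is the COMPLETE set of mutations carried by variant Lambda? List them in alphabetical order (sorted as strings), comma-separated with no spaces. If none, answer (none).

Answer: Q352A,V314R,W198V

Derivation:
At Kappa: gained [] -> total []
At Lambda: gained ['V314R', 'Q352A', 'W198V'] -> total ['Q352A', 'V314R', 'W198V']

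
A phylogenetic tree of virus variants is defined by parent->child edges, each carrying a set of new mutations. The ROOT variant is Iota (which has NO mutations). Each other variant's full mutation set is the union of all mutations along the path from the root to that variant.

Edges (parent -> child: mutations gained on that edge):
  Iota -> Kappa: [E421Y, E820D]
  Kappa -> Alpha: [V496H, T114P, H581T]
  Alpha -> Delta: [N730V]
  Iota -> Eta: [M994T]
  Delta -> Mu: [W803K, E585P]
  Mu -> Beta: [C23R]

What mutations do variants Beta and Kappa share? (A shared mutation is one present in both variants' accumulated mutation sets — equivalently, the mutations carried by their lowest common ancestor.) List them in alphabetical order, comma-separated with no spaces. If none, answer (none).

Answer: E421Y,E820D

Derivation:
Accumulating mutations along path to Beta:
  At Iota: gained [] -> total []
  At Kappa: gained ['E421Y', 'E820D'] -> total ['E421Y', 'E820D']
  At Alpha: gained ['V496H', 'T114P', 'H581T'] -> total ['E421Y', 'E820D', 'H581T', 'T114P', 'V496H']
  At Delta: gained ['N730V'] -> total ['E421Y', 'E820D', 'H581T', 'N730V', 'T114P', 'V496H']
  At Mu: gained ['W803K', 'E585P'] -> total ['E421Y', 'E585P', 'E820D', 'H581T', 'N730V', 'T114P', 'V496H', 'W803K']
  At Beta: gained ['C23R'] -> total ['C23R', 'E421Y', 'E585P', 'E820D', 'H581T', 'N730V', 'T114P', 'V496H', 'W803K']
Mutations(Beta) = ['C23R', 'E421Y', 'E585P', 'E820D', 'H581T', 'N730V', 'T114P', 'V496H', 'W803K']
Accumulating mutations along path to Kappa:
  At Iota: gained [] -> total []
  At Kappa: gained ['E421Y', 'E820D'] -> total ['E421Y', 'E820D']
Mutations(Kappa) = ['E421Y', 'E820D']
Intersection: ['C23R', 'E421Y', 'E585P', 'E820D', 'H581T', 'N730V', 'T114P', 'V496H', 'W803K'] ∩ ['E421Y', 'E820D'] = ['E421Y', 'E820D']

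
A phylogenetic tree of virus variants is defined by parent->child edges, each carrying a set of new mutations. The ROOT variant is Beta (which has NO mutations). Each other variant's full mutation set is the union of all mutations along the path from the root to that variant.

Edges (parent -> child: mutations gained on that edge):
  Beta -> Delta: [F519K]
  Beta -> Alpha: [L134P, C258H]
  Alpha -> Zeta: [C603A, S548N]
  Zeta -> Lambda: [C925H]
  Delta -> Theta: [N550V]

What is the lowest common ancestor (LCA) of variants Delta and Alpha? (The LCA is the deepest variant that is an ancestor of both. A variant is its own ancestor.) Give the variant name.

Path from root to Delta: Beta -> Delta
  ancestors of Delta: {Beta, Delta}
Path from root to Alpha: Beta -> Alpha
  ancestors of Alpha: {Beta, Alpha}
Common ancestors: {Beta}
Walk up from Alpha: Alpha (not in ancestors of Delta), Beta (in ancestors of Delta)
Deepest common ancestor (LCA) = Beta

Answer: Beta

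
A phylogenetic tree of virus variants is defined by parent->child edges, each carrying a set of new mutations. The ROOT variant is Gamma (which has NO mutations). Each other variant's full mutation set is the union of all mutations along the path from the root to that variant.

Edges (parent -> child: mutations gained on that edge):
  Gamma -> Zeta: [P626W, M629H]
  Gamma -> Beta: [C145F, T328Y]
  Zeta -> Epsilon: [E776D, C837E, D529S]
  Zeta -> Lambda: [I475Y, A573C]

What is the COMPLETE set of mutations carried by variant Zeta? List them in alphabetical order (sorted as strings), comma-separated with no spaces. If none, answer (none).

Answer: M629H,P626W

Derivation:
At Gamma: gained [] -> total []
At Zeta: gained ['P626W', 'M629H'] -> total ['M629H', 'P626W']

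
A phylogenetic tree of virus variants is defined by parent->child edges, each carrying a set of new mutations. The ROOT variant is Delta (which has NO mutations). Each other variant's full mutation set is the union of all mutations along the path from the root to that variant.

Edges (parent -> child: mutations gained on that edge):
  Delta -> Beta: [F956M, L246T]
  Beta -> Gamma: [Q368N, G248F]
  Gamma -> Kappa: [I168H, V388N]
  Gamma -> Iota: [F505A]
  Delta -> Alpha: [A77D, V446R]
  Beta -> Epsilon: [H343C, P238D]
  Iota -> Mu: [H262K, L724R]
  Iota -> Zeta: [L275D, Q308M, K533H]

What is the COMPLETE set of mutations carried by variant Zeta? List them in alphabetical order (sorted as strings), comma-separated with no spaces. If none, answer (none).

Answer: F505A,F956M,G248F,K533H,L246T,L275D,Q308M,Q368N

Derivation:
At Delta: gained [] -> total []
At Beta: gained ['F956M', 'L246T'] -> total ['F956M', 'L246T']
At Gamma: gained ['Q368N', 'G248F'] -> total ['F956M', 'G248F', 'L246T', 'Q368N']
At Iota: gained ['F505A'] -> total ['F505A', 'F956M', 'G248F', 'L246T', 'Q368N']
At Zeta: gained ['L275D', 'Q308M', 'K533H'] -> total ['F505A', 'F956M', 'G248F', 'K533H', 'L246T', 'L275D', 'Q308M', 'Q368N']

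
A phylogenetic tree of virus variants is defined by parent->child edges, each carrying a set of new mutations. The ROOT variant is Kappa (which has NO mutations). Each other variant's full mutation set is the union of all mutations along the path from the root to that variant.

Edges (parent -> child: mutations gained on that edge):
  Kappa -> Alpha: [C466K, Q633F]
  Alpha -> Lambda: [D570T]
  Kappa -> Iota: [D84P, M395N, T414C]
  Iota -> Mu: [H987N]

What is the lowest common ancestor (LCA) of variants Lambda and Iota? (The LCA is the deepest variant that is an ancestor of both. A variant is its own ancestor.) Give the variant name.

Answer: Kappa

Derivation:
Path from root to Lambda: Kappa -> Alpha -> Lambda
  ancestors of Lambda: {Kappa, Alpha, Lambda}
Path from root to Iota: Kappa -> Iota
  ancestors of Iota: {Kappa, Iota}
Common ancestors: {Kappa}
Walk up from Iota: Iota (not in ancestors of Lambda), Kappa (in ancestors of Lambda)
Deepest common ancestor (LCA) = Kappa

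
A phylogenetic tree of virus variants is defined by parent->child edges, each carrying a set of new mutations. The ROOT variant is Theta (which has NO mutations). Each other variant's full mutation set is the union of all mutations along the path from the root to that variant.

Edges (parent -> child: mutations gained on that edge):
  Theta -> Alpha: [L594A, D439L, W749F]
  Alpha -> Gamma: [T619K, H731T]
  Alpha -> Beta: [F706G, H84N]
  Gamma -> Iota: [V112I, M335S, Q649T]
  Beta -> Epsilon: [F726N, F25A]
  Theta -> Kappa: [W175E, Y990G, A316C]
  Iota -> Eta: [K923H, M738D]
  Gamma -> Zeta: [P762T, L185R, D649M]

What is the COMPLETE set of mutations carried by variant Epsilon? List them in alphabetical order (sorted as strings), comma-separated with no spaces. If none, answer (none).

Answer: D439L,F25A,F706G,F726N,H84N,L594A,W749F

Derivation:
At Theta: gained [] -> total []
At Alpha: gained ['L594A', 'D439L', 'W749F'] -> total ['D439L', 'L594A', 'W749F']
At Beta: gained ['F706G', 'H84N'] -> total ['D439L', 'F706G', 'H84N', 'L594A', 'W749F']
At Epsilon: gained ['F726N', 'F25A'] -> total ['D439L', 'F25A', 'F706G', 'F726N', 'H84N', 'L594A', 'W749F']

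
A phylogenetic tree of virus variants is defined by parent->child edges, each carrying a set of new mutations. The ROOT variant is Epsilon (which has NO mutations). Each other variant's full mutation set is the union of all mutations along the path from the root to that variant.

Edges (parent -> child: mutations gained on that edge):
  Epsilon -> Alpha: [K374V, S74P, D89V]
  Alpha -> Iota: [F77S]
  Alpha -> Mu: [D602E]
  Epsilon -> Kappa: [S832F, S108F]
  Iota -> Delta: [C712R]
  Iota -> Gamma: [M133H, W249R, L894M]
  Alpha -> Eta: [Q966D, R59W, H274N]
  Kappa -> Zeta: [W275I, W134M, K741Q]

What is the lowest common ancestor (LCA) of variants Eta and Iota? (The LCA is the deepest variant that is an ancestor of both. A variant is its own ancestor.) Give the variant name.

Path from root to Eta: Epsilon -> Alpha -> Eta
  ancestors of Eta: {Epsilon, Alpha, Eta}
Path from root to Iota: Epsilon -> Alpha -> Iota
  ancestors of Iota: {Epsilon, Alpha, Iota}
Common ancestors: {Epsilon, Alpha}
Walk up from Iota: Iota (not in ancestors of Eta), Alpha (in ancestors of Eta), Epsilon (in ancestors of Eta)
Deepest common ancestor (LCA) = Alpha

Answer: Alpha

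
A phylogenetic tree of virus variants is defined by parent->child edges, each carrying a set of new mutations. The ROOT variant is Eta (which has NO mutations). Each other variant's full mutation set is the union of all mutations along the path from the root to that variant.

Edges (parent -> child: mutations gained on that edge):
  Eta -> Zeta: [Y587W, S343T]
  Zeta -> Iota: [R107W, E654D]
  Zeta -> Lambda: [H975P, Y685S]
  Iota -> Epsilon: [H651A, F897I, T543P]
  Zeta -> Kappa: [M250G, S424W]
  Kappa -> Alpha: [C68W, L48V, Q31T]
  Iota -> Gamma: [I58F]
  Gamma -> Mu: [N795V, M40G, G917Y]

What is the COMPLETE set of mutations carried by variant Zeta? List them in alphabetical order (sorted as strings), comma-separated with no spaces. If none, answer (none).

At Eta: gained [] -> total []
At Zeta: gained ['Y587W', 'S343T'] -> total ['S343T', 'Y587W']

Answer: S343T,Y587W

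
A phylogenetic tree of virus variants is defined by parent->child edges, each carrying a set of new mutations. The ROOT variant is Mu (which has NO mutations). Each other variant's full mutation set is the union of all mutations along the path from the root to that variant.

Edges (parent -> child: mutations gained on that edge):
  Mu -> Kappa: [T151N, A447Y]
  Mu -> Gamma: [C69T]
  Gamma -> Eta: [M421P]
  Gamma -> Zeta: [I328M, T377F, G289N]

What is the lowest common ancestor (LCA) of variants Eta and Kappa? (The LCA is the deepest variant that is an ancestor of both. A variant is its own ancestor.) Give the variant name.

Path from root to Eta: Mu -> Gamma -> Eta
  ancestors of Eta: {Mu, Gamma, Eta}
Path from root to Kappa: Mu -> Kappa
  ancestors of Kappa: {Mu, Kappa}
Common ancestors: {Mu}
Walk up from Kappa: Kappa (not in ancestors of Eta), Mu (in ancestors of Eta)
Deepest common ancestor (LCA) = Mu

Answer: Mu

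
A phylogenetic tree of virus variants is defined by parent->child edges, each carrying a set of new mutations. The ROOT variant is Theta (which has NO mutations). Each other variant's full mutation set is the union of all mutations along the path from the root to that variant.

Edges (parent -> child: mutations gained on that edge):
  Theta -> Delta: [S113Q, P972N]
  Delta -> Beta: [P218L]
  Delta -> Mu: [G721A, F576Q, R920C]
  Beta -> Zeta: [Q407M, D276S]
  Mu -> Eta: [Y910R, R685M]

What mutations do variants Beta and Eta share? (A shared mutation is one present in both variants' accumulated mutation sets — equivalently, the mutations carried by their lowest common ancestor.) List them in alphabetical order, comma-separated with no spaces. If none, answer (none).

Accumulating mutations along path to Beta:
  At Theta: gained [] -> total []
  At Delta: gained ['S113Q', 'P972N'] -> total ['P972N', 'S113Q']
  At Beta: gained ['P218L'] -> total ['P218L', 'P972N', 'S113Q']
Mutations(Beta) = ['P218L', 'P972N', 'S113Q']
Accumulating mutations along path to Eta:
  At Theta: gained [] -> total []
  At Delta: gained ['S113Q', 'P972N'] -> total ['P972N', 'S113Q']
  At Mu: gained ['G721A', 'F576Q', 'R920C'] -> total ['F576Q', 'G721A', 'P972N', 'R920C', 'S113Q']
  At Eta: gained ['Y910R', 'R685M'] -> total ['F576Q', 'G721A', 'P972N', 'R685M', 'R920C', 'S113Q', 'Y910R']
Mutations(Eta) = ['F576Q', 'G721A', 'P972N', 'R685M', 'R920C', 'S113Q', 'Y910R']
Intersection: ['P218L', 'P972N', 'S113Q'] ∩ ['F576Q', 'G721A', 'P972N', 'R685M', 'R920C', 'S113Q', 'Y910R'] = ['P972N', 'S113Q']

Answer: P972N,S113Q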